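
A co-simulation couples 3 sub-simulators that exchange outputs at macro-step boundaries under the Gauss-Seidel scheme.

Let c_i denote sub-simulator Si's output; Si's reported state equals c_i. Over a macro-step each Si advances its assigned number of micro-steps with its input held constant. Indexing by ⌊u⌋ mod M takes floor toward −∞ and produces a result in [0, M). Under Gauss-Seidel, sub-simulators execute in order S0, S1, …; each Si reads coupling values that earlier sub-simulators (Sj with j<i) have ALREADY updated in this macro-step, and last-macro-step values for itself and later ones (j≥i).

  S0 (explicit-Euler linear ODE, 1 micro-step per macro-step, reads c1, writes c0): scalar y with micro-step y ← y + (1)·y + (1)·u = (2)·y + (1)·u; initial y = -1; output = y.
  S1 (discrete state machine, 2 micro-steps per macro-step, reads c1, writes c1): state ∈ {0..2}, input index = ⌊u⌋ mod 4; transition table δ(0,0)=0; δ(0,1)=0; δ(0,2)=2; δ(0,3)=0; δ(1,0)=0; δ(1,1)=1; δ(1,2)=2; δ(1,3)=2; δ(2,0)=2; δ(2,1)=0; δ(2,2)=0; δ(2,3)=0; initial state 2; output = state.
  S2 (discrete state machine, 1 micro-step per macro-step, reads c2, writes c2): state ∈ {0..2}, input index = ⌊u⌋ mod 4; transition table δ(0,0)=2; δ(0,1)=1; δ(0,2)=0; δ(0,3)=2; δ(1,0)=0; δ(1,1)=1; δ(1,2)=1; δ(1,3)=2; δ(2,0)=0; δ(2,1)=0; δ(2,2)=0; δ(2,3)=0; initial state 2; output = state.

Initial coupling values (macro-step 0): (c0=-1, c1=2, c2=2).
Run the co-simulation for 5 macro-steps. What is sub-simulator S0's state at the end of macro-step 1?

macro 1: S0 reads c1=2 → after 1×micro: 0; S1 reads c1=2 → after 2×micro: 2; S2 reads c2=2 → after 1×micro: 0 ⇒ (c0=0, c1=2, c2=0)
macro 2: S0 reads c1=2 → after 1×micro: 2; S1 reads c1=2 → after 2×micro: 2; S2 reads c2=0 → after 1×micro: 2 ⇒ (c0=2, c1=2, c2=2)
macro 3: S0 reads c1=2 → after 1×micro: 6; S1 reads c1=2 → after 2×micro: 2; S2 reads c2=2 → after 1×micro: 0 ⇒ (c0=6, c1=2, c2=0)
macro 4: S0 reads c1=2 → after 1×micro: 14; S1 reads c1=2 → after 2×micro: 2; S2 reads c2=0 → after 1×micro: 2 ⇒ (c0=14, c1=2, c2=2)
macro 5: S0 reads c1=2 → after 1×micro: 30; S1 reads c1=2 → after 2×micro: 2; S2 reads c2=2 → after 1×micro: 0 ⇒ (c0=30, c1=2, c2=0)

S0 state at macro-step 1 = 0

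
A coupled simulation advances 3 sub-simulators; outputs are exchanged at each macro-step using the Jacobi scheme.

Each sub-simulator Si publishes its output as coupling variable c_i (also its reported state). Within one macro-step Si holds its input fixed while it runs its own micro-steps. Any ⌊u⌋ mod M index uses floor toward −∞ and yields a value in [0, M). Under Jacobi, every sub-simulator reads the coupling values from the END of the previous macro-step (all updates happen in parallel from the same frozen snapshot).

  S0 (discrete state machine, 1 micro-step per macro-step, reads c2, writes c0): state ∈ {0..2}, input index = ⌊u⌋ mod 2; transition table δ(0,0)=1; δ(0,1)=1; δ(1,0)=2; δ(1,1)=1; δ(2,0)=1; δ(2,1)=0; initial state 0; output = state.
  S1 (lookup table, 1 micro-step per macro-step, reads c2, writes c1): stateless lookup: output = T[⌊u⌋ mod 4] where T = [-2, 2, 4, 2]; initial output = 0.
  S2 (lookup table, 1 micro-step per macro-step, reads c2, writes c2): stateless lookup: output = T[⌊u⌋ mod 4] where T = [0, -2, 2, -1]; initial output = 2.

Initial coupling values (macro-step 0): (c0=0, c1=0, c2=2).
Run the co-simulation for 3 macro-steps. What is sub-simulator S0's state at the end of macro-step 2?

macro 1: S0 reads c2=2 → after 1×micro: 1; S1 reads c2=2 → after 1×micro: 4; S2 reads c2=2 → after 1×micro: 2 ⇒ (c0=1, c1=4, c2=2)
macro 2: S0 reads c2=2 → after 1×micro: 2; S1 reads c2=2 → after 1×micro: 4; S2 reads c2=2 → after 1×micro: 2 ⇒ (c0=2, c1=4, c2=2)
macro 3: S0 reads c2=2 → after 1×micro: 1; S1 reads c2=2 → after 1×micro: 4; S2 reads c2=2 → after 1×micro: 2 ⇒ (c0=1, c1=4, c2=2)

S0 state at macro-step 2 = 2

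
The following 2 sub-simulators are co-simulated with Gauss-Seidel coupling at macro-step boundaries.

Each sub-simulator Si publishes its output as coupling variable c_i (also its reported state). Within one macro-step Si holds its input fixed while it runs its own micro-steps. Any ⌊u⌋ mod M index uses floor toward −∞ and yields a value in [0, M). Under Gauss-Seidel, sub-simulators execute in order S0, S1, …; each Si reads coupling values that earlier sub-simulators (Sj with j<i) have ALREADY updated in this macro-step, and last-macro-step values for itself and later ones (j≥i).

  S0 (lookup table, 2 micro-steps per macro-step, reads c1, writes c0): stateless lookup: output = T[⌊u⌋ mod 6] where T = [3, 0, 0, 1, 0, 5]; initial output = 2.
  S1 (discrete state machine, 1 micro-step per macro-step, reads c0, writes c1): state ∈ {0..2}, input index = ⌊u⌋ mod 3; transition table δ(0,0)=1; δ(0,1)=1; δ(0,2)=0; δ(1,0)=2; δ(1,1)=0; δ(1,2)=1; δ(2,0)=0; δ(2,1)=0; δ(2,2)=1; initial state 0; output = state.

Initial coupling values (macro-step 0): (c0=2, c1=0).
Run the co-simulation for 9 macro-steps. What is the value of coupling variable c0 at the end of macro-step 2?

c0 at macro-step 2 = 0

macro 1: S0 reads c1=0 → after 2×micro: 3; S1 reads c0=3 → after 1×micro: 1 ⇒ (c0=3, c1=1)
macro 2: S0 reads c1=1 → after 2×micro: 0; S1 reads c0=0 → after 1×micro: 2 ⇒ (c0=0, c1=2)
macro 3: S0 reads c1=2 → after 2×micro: 0; S1 reads c0=0 → after 1×micro: 0 ⇒ (c0=0, c1=0)
macro 4: S0 reads c1=0 → after 2×micro: 3; S1 reads c0=3 → after 1×micro: 1 ⇒ (c0=3, c1=1)
macro 5: S0 reads c1=1 → after 2×micro: 0; S1 reads c0=0 → after 1×micro: 2 ⇒ (c0=0, c1=2)
macro 6: S0 reads c1=2 → after 2×micro: 0; S1 reads c0=0 → after 1×micro: 0 ⇒ (c0=0, c1=0)
macro 7: S0 reads c1=0 → after 2×micro: 3; S1 reads c0=3 → after 1×micro: 1 ⇒ (c0=3, c1=1)
macro 8: S0 reads c1=1 → after 2×micro: 0; S1 reads c0=0 → after 1×micro: 2 ⇒ (c0=0, c1=2)
macro 9: S0 reads c1=2 → after 2×micro: 0; S1 reads c0=0 → after 1×micro: 0 ⇒ (c0=0, c1=0)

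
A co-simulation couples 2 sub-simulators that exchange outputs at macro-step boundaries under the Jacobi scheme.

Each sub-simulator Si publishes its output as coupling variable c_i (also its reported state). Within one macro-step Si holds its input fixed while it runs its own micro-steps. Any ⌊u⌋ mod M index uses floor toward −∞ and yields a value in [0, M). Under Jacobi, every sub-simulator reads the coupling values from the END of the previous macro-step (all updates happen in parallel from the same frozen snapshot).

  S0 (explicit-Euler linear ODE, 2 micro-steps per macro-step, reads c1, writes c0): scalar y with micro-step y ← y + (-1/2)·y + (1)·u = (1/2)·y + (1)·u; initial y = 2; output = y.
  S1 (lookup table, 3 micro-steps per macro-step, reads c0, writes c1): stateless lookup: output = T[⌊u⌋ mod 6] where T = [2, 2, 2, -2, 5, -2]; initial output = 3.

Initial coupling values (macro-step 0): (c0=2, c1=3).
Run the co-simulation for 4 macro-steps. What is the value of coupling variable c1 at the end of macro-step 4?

c1 at macro-step 4 = 5

macro 1: S0 reads c1=3 → after 2×micro: 5; S1 reads c0=2 → after 3×micro: 2 ⇒ (c0=5, c1=2)
macro 2: S0 reads c1=2 → after 2×micro: 17/4; S1 reads c0=5 → after 3×micro: -2 ⇒ (c0=17/4, c1=-2)
macro 3: S0 reads c1=-2 → after 2×micro: -31/16; S1 reads c0=17/4 → after 3×micro: 5 ⇒ (c0=-31/16, c1=5)
macro 4: S0 reads c1=5 → after 2×micro: 449/64; S1 reads c0=-31/16 → after 3×micro: 5 ⇒ (c0=449/64, c1=5)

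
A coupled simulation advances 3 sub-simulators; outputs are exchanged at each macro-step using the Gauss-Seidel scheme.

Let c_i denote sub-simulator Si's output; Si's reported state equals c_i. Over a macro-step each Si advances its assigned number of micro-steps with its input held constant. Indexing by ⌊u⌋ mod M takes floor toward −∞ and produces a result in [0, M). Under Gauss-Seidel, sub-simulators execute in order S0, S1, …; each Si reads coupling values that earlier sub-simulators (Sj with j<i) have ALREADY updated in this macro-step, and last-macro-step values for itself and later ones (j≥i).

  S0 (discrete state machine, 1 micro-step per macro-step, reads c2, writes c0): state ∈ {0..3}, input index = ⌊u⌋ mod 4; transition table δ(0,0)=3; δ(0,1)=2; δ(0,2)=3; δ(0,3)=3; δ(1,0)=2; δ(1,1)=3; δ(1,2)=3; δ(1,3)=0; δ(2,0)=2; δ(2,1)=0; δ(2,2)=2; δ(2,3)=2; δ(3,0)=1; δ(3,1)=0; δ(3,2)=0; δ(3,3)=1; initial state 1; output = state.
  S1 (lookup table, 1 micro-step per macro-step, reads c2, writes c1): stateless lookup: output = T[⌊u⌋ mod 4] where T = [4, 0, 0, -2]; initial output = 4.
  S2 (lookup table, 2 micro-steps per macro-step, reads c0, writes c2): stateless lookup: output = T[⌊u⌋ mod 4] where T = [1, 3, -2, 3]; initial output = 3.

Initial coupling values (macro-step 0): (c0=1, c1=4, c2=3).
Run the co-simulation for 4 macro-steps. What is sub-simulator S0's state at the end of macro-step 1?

S0 state at macro-step 1 = 0

macro 1: S0 reads c2=3 → after 1×micro: 0; S1 reads c2=3 → after 1×micro: -2; S2 reads c0=0 → after 2×micro: 1 ⇒ (c0=0, c1=-2, c2=1)
macro 2: S0 reads c2=1 → after 1×micro: 2; S1 reads c2=1 → after 1×micro: 0; S2 reads c0=2 → after 2×micro: -2 ⇒ (c0=2, c1=0, c2=-2)
macro 3: S0 reads c2=-2 → after 1×micro: 2; S1 reads c2=-2 → after 1×micro: 0; S2 reads c0=2 → after 2×micro: -2 ⇒ (c0=2, c1=0, c2=-2)
macro 4: S0 reads c2=-2 → after 1×micro: 2; S1 reads c2=-2 → after 1×micro: 0; S2 reads c0=2 → after 2×micro: -2 ⇒ (c0=2, c1=0, c2=-2)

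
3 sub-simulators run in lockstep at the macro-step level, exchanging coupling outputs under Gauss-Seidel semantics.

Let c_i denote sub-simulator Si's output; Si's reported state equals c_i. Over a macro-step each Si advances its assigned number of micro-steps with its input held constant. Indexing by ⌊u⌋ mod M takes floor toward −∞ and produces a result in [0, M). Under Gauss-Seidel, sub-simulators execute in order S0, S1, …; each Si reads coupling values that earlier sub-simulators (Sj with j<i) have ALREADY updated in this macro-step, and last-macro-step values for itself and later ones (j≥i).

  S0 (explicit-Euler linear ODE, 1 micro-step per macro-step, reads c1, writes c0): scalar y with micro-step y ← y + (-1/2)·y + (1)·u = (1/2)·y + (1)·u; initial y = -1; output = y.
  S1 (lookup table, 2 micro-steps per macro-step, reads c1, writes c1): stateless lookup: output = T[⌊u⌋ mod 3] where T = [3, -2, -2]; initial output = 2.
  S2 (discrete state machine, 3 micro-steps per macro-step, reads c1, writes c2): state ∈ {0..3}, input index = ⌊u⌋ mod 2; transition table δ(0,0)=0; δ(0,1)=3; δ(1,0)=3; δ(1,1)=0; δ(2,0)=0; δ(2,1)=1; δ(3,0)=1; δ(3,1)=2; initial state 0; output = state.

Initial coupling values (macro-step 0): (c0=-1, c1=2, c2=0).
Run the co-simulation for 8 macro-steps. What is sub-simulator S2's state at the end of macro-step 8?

macro 1: S0 reads c1=2 → after 1×micro: 3/2; S1 reads c1=2 → after 2×micro: -2; S2 reads c1=-2 → after 3×micro: 0 ⇒ (c0=3/2, c1=-2, c2=0)
macro 2: S0 reads c1=-2 → after 1×micro: -5/4; S1 reads c1=-2 → after 2×micro: -2; S2 reads c1=-2 → after 3×micro: 0 ⇒ (c0=-5/4, c1=-2, c2=0)
macro 3: S0 reads c1=-2 → after 1×micro: -21/8; S1 reads c1=-2 → after 2×micro: -2; S2 reads c1=-2 → after 3×micro: 0 ⇒ (c0=-21/8, c1=-2, c2=0)
macro 4: S0 reads c1=-2 → after 1×micro: -53/16; S1 reads c1=-2 → after 2×micro: -2; S2 reads c1=-2 → after 3×micro: 0 ⇒ (c0=-53/16, c1=-2, c2=0)
macro 5: S0 reads c1=-2 → after 1×micro: -117/32; S1 reads c1=-2 → after 2×micro: -2; S2 reads c1=-2 → after 3×micro: 0 ⇒ (c0=-117/32, c1=-2, c2=0)
macro 6: S0 reads c1=-2 → after 1×micro: -245/64; S1 reads c1=-2 → after 2×micro: -2; S2 reads c1=-2 → after 3×micro: 0 ⇒ (c0=-245/64, c1=-2, c2=0)
macro 7: S0 reads c1=-2 → after 1×micro: -501/128; S1 reads c1=-2 → after 2×micro: -2; S2 reads c1=-2 → after 3×micro: 0 ⇒ (c0=-501/128, c1=-2, c2=0)
macro 8: S0 reads c1=-2 → after 1×micro: -1013/256; S1 reads c1=-2 → after 2×micro: -2; S2 reads c1=-2 → after 3×micro: 0 ⇒ (c0=-1013/256, c1=-2, c2=0)

S2 state at macro-step 8 = 0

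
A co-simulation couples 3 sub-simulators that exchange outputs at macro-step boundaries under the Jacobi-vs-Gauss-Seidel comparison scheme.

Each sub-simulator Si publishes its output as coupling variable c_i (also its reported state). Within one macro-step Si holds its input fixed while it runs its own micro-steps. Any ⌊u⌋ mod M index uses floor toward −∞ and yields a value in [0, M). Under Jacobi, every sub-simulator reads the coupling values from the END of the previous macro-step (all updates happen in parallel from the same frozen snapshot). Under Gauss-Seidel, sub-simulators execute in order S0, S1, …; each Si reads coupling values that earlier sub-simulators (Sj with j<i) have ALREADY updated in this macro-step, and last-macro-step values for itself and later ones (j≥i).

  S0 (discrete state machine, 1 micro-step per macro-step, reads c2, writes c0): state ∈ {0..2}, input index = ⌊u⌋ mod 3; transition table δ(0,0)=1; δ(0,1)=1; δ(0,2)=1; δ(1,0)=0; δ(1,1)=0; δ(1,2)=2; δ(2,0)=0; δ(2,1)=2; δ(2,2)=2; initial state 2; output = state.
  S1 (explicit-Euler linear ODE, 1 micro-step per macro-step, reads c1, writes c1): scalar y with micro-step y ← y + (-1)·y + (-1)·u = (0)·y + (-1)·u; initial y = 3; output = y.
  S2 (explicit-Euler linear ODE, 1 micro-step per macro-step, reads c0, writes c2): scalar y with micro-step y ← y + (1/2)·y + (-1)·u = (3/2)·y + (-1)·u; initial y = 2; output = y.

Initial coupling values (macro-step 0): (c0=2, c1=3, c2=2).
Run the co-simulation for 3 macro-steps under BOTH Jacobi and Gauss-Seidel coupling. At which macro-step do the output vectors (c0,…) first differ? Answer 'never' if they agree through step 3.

first divergence at macro-step: never

[Jacobi] macro 1: S0 reads c2=2 → after 1×micro: 2; S1 reads c1=3 → after 1×micro: -3; S2 reads c0=2 → after 1×micro: 1 ⇒ (c0=2, c1=-3, c2=1)
[Jacobi] macro 2: S0 reads c2=1 → after 1×micro: 2; S1 reads c1=-3 → after 1×micro: 3; S2 reads c0=2 → after 1×micro: -1/2 ⇒ (c0=2, c1=3, c2=-1/2)
[Jacobi] macro 3: S0 reads c2=-1/2 → after 1×micro: 2; S1 reads c1=3 → after 1×micro: -3; S2 reads c0=2 → after 1×micro: -11/4 ⇒ (c0=2, c1=-3, c2=-11/4)
[Gauss-Seidel] macro 1: S0 reads c2=2 → after 1×micro: 2; S1 reads c1=3 → after 1×micro: -3; S2 reads c0=2 → after 1×micro: 1 ⇒ (c0=2, c1=-3, c2=1)
[Gauss-Seidel] macro 2: S0 reads c2=1 → after 1×micro: 2; S1 reads c1=-3 → after 1×micro: 3; S2 reads c0=2 → after 1×micro: -1/2 ⇒ (c0=2, c1=3, c2=-1/2)
[Gauss-Seidel] macro 3: S0 reads c2=-1/2 → after 1×micro: 2; S1 reads c1=3 → after 1×micro: -3; S2 reads c0=2 → after 1×micro: -11/4 ⇒ (c0=2, c1=-3, c2=-11/4)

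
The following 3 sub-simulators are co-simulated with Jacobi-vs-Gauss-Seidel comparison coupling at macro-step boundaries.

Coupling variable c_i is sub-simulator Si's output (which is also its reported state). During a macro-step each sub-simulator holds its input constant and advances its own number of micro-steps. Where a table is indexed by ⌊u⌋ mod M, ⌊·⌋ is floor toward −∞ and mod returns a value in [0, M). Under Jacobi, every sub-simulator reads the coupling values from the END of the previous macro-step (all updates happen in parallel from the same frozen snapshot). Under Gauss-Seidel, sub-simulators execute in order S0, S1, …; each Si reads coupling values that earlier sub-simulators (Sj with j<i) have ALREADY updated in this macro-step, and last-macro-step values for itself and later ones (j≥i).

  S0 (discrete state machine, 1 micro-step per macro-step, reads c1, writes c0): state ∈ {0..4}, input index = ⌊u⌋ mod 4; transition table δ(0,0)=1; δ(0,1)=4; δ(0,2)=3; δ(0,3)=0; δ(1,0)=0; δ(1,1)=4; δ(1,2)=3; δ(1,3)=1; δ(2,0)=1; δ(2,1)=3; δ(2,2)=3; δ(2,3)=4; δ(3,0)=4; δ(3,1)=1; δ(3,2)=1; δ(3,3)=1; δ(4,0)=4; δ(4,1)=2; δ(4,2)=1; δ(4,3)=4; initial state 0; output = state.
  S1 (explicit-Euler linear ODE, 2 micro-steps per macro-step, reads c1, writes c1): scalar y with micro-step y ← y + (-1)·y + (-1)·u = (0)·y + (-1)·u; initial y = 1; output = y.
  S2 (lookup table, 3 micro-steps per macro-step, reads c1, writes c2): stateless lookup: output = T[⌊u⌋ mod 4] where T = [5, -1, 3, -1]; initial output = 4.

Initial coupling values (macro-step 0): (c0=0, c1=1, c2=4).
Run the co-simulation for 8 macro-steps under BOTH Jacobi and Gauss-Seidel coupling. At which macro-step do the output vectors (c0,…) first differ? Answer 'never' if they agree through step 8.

first divergence at macro-step: never

[Jacobi] macro 1: S0 reads c1=1 → after 1×micro: 4; S1 reads c1=1 → after 2×micro: -1; S2 reads c1=1 → after 3×micro: -1 ⇒ (c0=4, c1=-1, c2=-1)
[Jacobi] macro 2: S0 reads c1=-1 → after 1×micro: 4; S1 reads c1=-1 → after 2×micro: 1; S2 reads c1=-1 → after 3×micro: -1 ⇒ (c0=4, c1=1, c2=-1)
[Jacobi] macro 3: S0 reads c1=1 → after 1×micro: 2; S1 reads c1=1 → after 2×micro: -1; S2 reads c1=1 → after 3×micro: -1 ⇒ (c0=2, c1=-1, c2=-1)
[Jacobi] macro 4: S0 reads c1=-1 → after 1×micro: 4; S1 reads c1=-1 → after 2×micro: 1; S2 reads c1=-1 → after 3×micro: -1 ⇒ (c0=4, c1=1, c2=-1)
[Jacobi] macro 5: S0 reads c1=1 → after 1×micro: 2; S1 reads c1=1 → after 2×micro: -1; S2 reads c1=1 → after 3×micro: -1 ⇒ (c0=2, c1=-1, c2=-1)
[Jacobi] macro 6: S0 reads c1=-1 → after 1×micro: 4; S1 reads c1=-1 → after 2×micro: 1; S2 reads c1=-1 → after 3×micro: -1 ⇒ (c0=4, c1=1, c2=-1)
[Jacobi] macro 7: S0 reads c1=1 → after 1×micro: 2; S1 reads c1=1 → after 2×micro: -1; S2 reads c1=1 → after 3×micro: -1 ⇒ (c0=2, c1=-1, c2=-1)
[Jacobi] macro 8: S0 reads c1=-1 → after 1×micro: 4; S1 reads c1=-1 → after 2×micro: 1; S2 reads c1=-1 → after 3×micro: -1 ⇒ (c0=4, c1=1, c2=-1)
[Gauss-Seidel] macro 1: S0 reads c1=1 → after 1×micro: 4; S1 reads c1=1 → after 2×micro: -1; S2 reads c1=-1 → after 3×micro: -1 ⇒ (c0=4, c1=-1, c2=-1)
[Gauss-Seidel] macro 2: S0 reads c1=-1 → after 1×micro: 4; S1 reads c1=-1 → after 2×micro: 1; S2 reads c1=1 → after 3×micro: -1 ⇒ (c0=4, c1=1, c2=-1)
[Gauss-Seidel] macro 3: S0 reads c1=1 → after 1×micro: 2; S1 reads c1=1 → after 2×micro: -1; S2 reads c1=-1 → after 3×micro: -1 ⇒ (c0=2, c1=-1, c2=-1)
[Gauss-Seidel] macro 4: S0 reads c1=-1 → after 1×micro: 4; S1 reads c1=-1 → after 2×micro: 1; S2 reads c1=1 → after 3×micro: -1 ⇒ (c0=4, c1=1, c2=-1)
[Gauss-Seidel] macro 5: S0 reads c1=1 → after 1×micro: 2; S1 reads c1=1 → after 2×micro: -1; S2 reads c1=-1 → after 3×micro: -1 ⇒ (c0=2, c1=-1, c2=-1)
[Gauss-Seidel] macro 6: S0 reads c1=-1 → after 1×micro: 4; S1 reads c1=-1 → after 2×micro: 1; S2 reads c1=1 → after 3×micro: -1 ⇒ (c0=4, c1=1, c2=-1)
[Gauss-Seidel] macro 7: S0 reads c1=1 → after 1×micro: 2; S1 reads c1=1 → after 2×micro: -1; S2 reads c1=-1 → after 3×micro: -1 ⇒ (c0=2, c1=-1, c2=-1)
[Gauss-Seidel] macro 8: S0 reads c1=-1 → after 1×micro: 4; S1 reads c1=-1 → after 2×micro: 1; S2 reads c1=1 → after 3×micro: -1 ⇒ (c0=4, c1=1, c2=-1)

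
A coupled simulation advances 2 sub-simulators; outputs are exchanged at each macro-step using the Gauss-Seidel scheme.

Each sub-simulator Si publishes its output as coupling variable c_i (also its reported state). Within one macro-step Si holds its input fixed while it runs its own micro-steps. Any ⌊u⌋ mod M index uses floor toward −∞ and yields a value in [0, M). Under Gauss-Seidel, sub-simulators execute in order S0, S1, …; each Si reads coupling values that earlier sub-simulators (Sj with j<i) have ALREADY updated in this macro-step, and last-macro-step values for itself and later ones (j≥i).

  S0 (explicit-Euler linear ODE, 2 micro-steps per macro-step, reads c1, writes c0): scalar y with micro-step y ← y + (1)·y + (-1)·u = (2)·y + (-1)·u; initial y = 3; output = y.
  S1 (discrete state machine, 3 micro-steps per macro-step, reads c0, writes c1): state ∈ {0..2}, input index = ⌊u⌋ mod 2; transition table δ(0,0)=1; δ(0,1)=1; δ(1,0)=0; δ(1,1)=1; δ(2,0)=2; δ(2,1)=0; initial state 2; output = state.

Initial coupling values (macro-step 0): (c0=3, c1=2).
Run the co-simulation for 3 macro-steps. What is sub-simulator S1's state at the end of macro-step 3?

S1 state at macro-step 3 = 2

macro 1: S0 reads c1=2 → after 2×micro: 6; S1 reads c0=6 → after 3×micro: 2 ⇒ (c0=6, c1=2)
macro 2: S0 reads c1=2 → after 2×micro: 18; S1 reads c0=18 → after 3×micro: 2 ⇒ (c0=18, c1=2)
macro 3: S0 reads c1=2 → after 2×micro: 66; S1 reads c0=66 → after 3×micro: 2 ⇒ (c0=66, c1=2)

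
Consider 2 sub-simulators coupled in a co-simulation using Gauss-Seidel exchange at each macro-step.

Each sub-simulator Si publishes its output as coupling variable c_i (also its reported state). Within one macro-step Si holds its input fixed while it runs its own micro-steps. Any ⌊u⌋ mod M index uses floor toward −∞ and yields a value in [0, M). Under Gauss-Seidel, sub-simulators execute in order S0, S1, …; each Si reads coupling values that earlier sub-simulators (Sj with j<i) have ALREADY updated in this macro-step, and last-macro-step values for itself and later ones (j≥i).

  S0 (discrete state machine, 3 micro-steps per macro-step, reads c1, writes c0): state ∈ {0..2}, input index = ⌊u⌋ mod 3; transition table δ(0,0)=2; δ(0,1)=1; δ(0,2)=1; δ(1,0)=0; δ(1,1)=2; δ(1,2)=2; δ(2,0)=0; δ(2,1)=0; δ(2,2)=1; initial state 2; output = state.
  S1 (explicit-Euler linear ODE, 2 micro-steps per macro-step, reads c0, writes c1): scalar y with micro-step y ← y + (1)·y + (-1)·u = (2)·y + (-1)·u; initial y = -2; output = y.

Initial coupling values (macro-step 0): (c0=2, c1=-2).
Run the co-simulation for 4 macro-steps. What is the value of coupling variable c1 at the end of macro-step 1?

c1 at macro-step 1 = -14

macro 1: S0 reads c1=-2 → after 3×micro: 2; S1 reads c0=2 → after 2×micro: -14 ⇒ (c0=2, c1=-14)
macro 2: S0 reads c1=-14 → after 3×micro: 2; S1 reads c0=2 → after 2×micro: -62 ⇒ (c0=2, c1=-62)
macro 3: S0 reads c1=-62 → after 3×micro: 2; S1 reads c0=2 → after 2×micro: -254 ⇒ (c0=2, c1=-254)
macro 4: S0 reads c1=-254 → after 3×micro: 2; S1 reads c0=2 → after 2×micro: -1022 ⇒ (c0=2, c1=-1022)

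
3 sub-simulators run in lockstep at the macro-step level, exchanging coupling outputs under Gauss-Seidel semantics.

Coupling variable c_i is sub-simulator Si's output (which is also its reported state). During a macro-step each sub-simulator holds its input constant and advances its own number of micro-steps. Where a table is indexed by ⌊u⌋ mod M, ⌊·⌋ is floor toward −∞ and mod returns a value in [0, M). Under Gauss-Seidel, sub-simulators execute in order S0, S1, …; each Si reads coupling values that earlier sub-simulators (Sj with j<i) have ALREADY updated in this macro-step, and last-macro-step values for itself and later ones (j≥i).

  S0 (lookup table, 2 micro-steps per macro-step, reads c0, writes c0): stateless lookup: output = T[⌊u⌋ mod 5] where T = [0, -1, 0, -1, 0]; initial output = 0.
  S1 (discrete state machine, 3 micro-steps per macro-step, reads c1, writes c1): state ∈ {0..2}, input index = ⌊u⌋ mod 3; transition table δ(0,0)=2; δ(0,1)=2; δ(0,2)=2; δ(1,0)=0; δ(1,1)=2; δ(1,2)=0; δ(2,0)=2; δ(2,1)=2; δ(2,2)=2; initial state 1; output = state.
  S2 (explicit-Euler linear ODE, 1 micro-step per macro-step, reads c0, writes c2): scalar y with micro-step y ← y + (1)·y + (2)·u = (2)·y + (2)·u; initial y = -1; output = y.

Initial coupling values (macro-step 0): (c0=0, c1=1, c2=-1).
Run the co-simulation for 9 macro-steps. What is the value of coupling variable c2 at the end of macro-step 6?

c2 at macro-step 6 = -64

macro 1: S0 reads c0=0 → after 2×micro: 0; S1 reads c1=1 → after 3×micro: 2; S2 reads c0=0 → after 1×micro: -2 ⇒ (c0=0, c1=2, c2=-2)
macro 2: S0 reads c0=0 → after 2×micro: 0; S1 reads c1=2 → after 3×micro: 2; S2 reads c0=0 → after 1×micro: -4 ⇒ (c0=0, c1=2, c2=-4)
macro 3: S0 reads c0=0 → after 2×micro: 0; S1 reads c1=2 → after 3×micro: 2; S2 reads c0=0 → after 1×micro: -8 ⇒ (c0=0, c1=2, c2=-8)
macro 4: S0 reads c0=0 → after 2×micro: 0; S1 reads c1=2 → after 3×micro: 2; S2 reads c0=0 → after 1×micro: -16 ⇒ (c0=0, c1=2, c2=-16)
macro 5: S0 reads c0=0 → after 2×micro: 0; S1 reads c1=2 → after 3×micro: 2; S2 reads c0=0 → after 1×micro: -32 ⇒ (c0=0, c1=2, c2=-32)
macro 6: S0 reads c0=0 → after 2×micro: 0; S1 reads c1=2 → after 3×micro: 2; S2 reads c0=0 → after 1×micro: -64 ⇒ (c0=0, c1=2, c2=-64)
macro 7: S0 reads c0=0 → after 2×micro: 0; S1 reads c1=2 → after 3×micro: 2; S2 reads c0=0 → after 1×micro: -128 ⇒ (c0=0, c1=2, c2=-128)
macro 8: S0 reads c0=0 → after 2×micro: 0; S1 reads c1=2 → after 3×micro: 2; S2 reads c0=0 → after 1×micro: -256 ⇒ (c0=0, c1=2, c2=-256)
macro 9: S0 reads c0=0 → after 2×micro: 0; S1 reads c1=2 → after 3×micro: 2; S2 reads c0=0 → after 1×micro: -512 ⇒ (c0=0, c1=2, c2=-512)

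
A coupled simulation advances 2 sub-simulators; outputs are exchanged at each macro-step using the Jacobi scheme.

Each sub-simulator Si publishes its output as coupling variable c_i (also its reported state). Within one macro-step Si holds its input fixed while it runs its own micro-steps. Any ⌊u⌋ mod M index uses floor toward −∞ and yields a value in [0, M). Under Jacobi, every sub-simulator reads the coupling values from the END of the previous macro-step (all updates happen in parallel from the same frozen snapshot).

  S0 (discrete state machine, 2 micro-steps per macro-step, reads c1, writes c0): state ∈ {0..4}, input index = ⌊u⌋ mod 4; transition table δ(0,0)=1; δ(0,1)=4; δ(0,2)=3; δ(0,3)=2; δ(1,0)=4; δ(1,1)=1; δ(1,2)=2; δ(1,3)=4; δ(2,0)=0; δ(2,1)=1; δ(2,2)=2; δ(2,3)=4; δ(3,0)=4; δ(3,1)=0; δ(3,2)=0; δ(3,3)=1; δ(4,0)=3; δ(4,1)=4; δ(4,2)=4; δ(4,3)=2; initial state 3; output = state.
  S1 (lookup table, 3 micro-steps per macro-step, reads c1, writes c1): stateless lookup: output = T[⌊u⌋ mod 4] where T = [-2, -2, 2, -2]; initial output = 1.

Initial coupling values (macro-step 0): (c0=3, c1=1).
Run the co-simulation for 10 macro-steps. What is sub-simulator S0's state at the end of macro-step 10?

S0 state at macro-step 10 = 4

macro 1: S0 reads c1=1 → after 2×micro: 4; S1 reads c1=1 → after 3×micro: -2 ⇒ (c0=4, c1=-2)
macro 2: S0 reads c1=-2 → after 2×micro: 4; S1 reads c1=-2 → after 3×micro: 2 ⇒ (c0=4, c1=2)
macro 3: S0 reads c1=2 → after 2×micro: 4; S1 reads c1=2 → after 3×micro: 2 ⇒ (c0=4, c1=2)
macro 4: S0 reads c1=2 → after 2×micro: 4; S1 reads c1=2 → after 3×micro: 2 ⇒ (c0=4, c1=2)
macro 5: S0 reads c1=2 → after 2×micro: 4; S1 reads c1=2 → after 3×micro: 2 ⇒ (c0=4, c1=2)
macro 6: S0 reads c1=2 → after 2×micro: 4; S1 reads c1=2 → after 3×micro: 2 ⇒ (c0=4, c1=2)
macro 7: S0 reads c1=2 → after 2×micro: 4; S1 reads c1=2 → after 3×micro: 2 ⇒ (c0=4, c1=2)
macro 8: S0 reads c1=2 → after 2×micro: 4; S1 reads c1=2 → after 3×micro: 2 ⇒ (c0=4, c1=2)
macro 9: S0 reads c1=2 → after 2×micro: 4; S1 reads c1=2 → after 3×micro: 2 ⇒ (c0=4, c1=2)
macro 10: S0 reads c1=2 → after 2×micro: 4; S1 reads c1=2 → after 3×micro: 2 ⇒ (c0=4, c1=2)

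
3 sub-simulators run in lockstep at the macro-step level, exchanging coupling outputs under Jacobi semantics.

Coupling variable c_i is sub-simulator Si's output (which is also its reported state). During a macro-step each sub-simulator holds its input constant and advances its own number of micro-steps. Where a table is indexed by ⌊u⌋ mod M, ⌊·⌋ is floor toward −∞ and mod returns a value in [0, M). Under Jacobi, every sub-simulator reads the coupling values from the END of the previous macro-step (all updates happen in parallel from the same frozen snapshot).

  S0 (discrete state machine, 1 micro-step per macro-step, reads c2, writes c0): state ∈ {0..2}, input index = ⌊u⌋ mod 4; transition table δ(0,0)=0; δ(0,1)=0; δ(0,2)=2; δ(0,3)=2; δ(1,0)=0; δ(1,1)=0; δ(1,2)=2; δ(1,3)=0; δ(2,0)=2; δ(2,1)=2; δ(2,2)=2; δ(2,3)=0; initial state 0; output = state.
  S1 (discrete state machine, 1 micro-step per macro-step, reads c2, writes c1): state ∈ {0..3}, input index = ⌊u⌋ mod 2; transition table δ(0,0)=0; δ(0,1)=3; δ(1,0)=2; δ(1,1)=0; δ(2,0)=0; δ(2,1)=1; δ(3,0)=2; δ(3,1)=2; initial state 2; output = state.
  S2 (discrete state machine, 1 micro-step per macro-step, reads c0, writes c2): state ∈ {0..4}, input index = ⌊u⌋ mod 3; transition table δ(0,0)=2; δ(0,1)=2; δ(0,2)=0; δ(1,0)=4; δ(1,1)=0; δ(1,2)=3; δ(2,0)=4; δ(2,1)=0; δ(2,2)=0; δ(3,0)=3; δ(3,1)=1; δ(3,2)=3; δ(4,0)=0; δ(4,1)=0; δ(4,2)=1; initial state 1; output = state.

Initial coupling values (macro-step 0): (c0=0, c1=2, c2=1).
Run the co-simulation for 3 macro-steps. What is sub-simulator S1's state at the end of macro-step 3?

macro 1: S0 reads c2=1 → after 1×micro: 0; S1 reads c2=1 → after 1×micro: 1; S2 reads c0=0 → after 1×micro: 4 ⇒ (c0=0, c1=1, c2=4)
macro 2: S0 reads c2=4 → after 1×micro: 0; S1 reads c2=4 → after 1×micro: 2; S2 reads c0=0 → after 1×micro: 0 ⇒ (c0=0, c1=2, c2=0)
macro 3: S0 reads c2=0 → after 1×micro: 0; S1 reads c2=0 → after 1×micro: 0; S2 reads c0=0 → after 1×micro: 2 ⇒ (c0=0, c1=0, c2=2)

S1 state at macro-step 3 = 0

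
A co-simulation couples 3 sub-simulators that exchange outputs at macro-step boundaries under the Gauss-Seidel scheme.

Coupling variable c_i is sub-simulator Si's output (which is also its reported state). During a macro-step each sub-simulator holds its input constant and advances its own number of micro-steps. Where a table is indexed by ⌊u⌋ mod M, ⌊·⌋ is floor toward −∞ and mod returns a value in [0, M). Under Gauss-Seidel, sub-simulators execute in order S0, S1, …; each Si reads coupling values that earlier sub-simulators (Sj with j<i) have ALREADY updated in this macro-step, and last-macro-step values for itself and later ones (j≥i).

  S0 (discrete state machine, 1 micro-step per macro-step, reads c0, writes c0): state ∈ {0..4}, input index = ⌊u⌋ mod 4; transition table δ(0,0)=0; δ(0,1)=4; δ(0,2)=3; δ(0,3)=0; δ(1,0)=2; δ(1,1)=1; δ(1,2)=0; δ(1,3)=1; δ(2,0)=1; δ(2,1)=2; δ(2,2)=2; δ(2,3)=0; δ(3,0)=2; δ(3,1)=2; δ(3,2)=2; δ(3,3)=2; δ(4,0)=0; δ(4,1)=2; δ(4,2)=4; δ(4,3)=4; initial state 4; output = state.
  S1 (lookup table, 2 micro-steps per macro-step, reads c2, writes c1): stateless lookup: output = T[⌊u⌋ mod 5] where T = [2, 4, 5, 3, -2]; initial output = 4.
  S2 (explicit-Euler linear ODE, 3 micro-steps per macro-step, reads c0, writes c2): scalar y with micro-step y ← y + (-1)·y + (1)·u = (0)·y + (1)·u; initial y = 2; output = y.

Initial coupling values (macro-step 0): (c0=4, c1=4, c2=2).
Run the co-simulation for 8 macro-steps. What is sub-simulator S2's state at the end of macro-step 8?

macro 1: S0 reads c0=4 → after 1×micro: 0; S1 reads c2=2 → after 2×micro: 5; S2 reads c0=0 → after 3×micro: 0 ⇒ (c0=0, c1=5, c2=0)
macro 2: S0 reads c0=0 → after 1×micro: 0; S1 reads c2=0 → after 2×micro: 2; S2 reads c0=0 → after 3×micro: 0 ⇒ (c0=0, c1=2, c2=0)
macro 3: S0 reads c0=0 → after 1×micro: 0; S1 reads c2=0 → after 2×micro: 2; S2 reads c0=0 → after 3×micro: 0 ⇒ (c0=0, c1=2, c2=0)
macro 4: S0 reads c0=0 → after 1×micro: 0; S1 reads c2=0 → after 2×micro: 2; S2 reads c0=0 → after 3×micro: 0 ⇒ (c0=0, c1=2, c2=0)
macro 5: S0 reads c0=0 → after 1×micro: 0; S1 reads c2=0 → after 2×micro: 2; S2 reads c0=0 → after 3×micro: 0 ⇒ (c0=0, c1=2, c2=0)
macro 6: S0 reads c0=0 → after 1×micro: 0; S1 reads c2=0 → after 2×micro: 2; S2 reads c0=0 → after 3×micro: 0 ⇒ (c0=0, c1=2, c2=0)
macro 7: S0 reads c0=0 → after 1×micro: 0; S1 reads c2=0 → after 2×micro: 2; S2 reads c0=0 → after 3×micro: 0 ⇒ (c0=0, c1=2, c2=0)
macro 8: S0 reads c0=0 → after 1×micro: 0; S1 reads c2=0 → after 2×micro: 2; S2 reads c0=0 → after 3×micro: 0 ⇒ (c0=0, c1=2, c2=0)

S2 state at macro-step 8 = 0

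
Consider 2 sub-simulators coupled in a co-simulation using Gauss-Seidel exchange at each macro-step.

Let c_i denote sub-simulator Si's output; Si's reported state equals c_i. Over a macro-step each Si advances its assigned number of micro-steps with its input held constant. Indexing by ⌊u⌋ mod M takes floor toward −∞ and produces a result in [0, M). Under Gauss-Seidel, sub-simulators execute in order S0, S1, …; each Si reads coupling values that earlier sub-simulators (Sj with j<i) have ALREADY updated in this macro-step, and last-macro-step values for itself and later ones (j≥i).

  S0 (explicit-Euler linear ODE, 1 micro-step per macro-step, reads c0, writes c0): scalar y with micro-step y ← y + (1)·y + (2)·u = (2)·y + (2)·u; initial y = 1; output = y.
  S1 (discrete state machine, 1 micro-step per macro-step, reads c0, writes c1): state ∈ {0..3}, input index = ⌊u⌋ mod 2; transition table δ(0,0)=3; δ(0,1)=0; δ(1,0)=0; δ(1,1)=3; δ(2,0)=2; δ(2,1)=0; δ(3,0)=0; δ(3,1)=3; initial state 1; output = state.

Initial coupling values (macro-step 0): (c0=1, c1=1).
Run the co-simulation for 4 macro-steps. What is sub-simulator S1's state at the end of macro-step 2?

S1 state at macro-step 2 = 3

macro 1: S0 reads c0=1 → after 1×micro: 4; S1 reads c0=4 → after 1×micro: 0 ⇒ (c0=4, c1=0)
macro 2: S0 reads c0=4 → after 1×micro: 16; S1 reads c0=16 → after 1×micro: 3 ⇒ (c0=16, c1=3)
macro 3: S0 reads c0=16 → after 1×micro: 64; S1 reads c0=64 → after 1×micro: 0 ⇒ (c0=64, c1=0)
macro 4: S0 reads c0=64 → after 1×micro: 256; S1 reads c0=256 → after 1×micro: 3 ⇒ (c0=256, c1=3)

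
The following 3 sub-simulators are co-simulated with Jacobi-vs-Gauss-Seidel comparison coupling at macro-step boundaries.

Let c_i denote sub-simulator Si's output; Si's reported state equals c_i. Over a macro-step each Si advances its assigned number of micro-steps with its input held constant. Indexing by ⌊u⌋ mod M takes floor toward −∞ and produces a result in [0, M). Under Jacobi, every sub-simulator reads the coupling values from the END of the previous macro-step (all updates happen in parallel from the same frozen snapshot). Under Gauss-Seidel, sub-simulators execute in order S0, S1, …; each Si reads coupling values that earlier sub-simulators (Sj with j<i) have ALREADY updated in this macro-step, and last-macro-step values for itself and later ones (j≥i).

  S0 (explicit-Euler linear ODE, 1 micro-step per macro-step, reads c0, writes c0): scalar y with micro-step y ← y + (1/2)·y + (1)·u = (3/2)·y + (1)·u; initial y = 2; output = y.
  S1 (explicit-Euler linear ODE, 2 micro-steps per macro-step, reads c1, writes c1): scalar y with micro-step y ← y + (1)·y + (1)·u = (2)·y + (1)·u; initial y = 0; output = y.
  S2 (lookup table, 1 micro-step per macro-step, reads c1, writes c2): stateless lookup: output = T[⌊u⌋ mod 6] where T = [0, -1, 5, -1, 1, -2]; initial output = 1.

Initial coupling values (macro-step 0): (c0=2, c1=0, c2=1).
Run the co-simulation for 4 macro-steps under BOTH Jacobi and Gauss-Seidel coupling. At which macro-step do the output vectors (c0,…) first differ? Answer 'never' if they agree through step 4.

[Jacobi] macro 1: S0 reads c0=2 → after 1×micro: 5; S1 reads c1=0 → after 2×micro: 0; S2 reads c1=0 → after 1×micro: 0 ⇒ (c0=5, c1=0, c2=0)
[Jacobi] macro 2: S0 reads c0=5 → after 1×micro: 25/2; S1 reads c1=0 → after 2×micro: 0; S2 reads c1=0 → after 1×micro: 0 ⇒ (c0=25/2, c1=0, c2=0)
[Jacobi] macro 3: S0 reads c0=25/2 → after 1×micro: 125/4; S1 reads c1=0 → after 2×micro: 0; S2 reads c1=0 → after 1×micro: 0 ⇒ (c0=125/4, c1=0, c2=0)
[Jacobi] macro 4: S0 reads c0=125/4 → after 1×micro: 625/8; S1 reads c1=0 → after 2×micro: 0; S2 reads c1=0 → after 1×micro: 0 ⇒ (c0=625/8, c1=0, c2=0)
[Gauss-Seidel] macro 1: S0 reads c0=2 → after 1×micro: 5; S1 reads c1=0 → after 2×micro: 0; S2 reads c1=0 → after 1×micro: 0 ⇒ (c0=5, c1=0, c2=0)
[Gauss-Seidel] macro 2: S0 reads c0=5 → after 1×micro: 25/2; S1 reads c1=0 → after 2×micro: 0; S2 reads c1=0 → after 1×micro: 0 ⇒ (c0=25/2, c1=0, c2=0)
[Gauss-Seidel] macro 3: S0 reads c0=25/2 → after 1×micro: 125/4; S1 reads c1=0 → after 2×micro: 0; S2 reads c1=0 → after 1×micro: 0 ⇒ (c0=125/4, c1=0, c2=0)
[Gauss-Seidel] macro 4: S0 reads c0=125/4 → after 1×micro: 625/8; S1 reads c1=0 → after 2×micro: 0; S2 reads c1=0 → after 1×micro: 0 ⇒ (c0=625/8, c1=0, c2=0)

first divergence at macro-step: never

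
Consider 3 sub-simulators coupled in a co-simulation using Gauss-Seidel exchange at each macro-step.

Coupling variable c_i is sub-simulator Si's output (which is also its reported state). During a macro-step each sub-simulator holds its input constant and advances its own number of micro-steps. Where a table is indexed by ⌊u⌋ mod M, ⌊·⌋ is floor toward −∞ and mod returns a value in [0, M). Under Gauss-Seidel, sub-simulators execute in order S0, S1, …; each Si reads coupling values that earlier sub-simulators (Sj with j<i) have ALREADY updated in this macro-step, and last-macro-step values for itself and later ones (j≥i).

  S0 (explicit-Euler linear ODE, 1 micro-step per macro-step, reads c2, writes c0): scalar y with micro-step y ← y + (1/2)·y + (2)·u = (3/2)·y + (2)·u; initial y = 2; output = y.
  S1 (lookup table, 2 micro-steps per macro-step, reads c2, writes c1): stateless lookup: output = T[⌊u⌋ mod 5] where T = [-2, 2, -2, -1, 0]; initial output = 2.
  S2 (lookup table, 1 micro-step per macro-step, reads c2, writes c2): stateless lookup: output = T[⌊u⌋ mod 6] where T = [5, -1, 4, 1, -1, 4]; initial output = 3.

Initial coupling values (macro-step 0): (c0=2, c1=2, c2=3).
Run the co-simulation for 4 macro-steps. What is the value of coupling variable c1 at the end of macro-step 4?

c1 at macro-step 4 = 0

macro 1: S0 reads c2=3 → after 1×micro: 9; S1 reads c2=3 → after 2×micro: -1; S2 reads c2=3 → after 1×micro: 1 ⇒ (c0=9, c1=-1, c2=1)
macro 2: S0 reads c2=1 → after 1×micro: 31/2; S1 reads c2=1 → after 2×micro: 2; S2 reads c2=1 → after 1×micro: -1 ⇒ (c0=31/2, c1=2, c2=-1)
macro 3: S0 reads c2=-1 → after 1×micro: 85/4; S1 reads c2=-1 → after 2×micro: 0; S2 reads c2=-1 → after 1×micro: 4 ⇒ (c0=85/4, c1=0, c2=4)
macro 4: S0 reads c2=4 → after 1×micro: 319/8; S1 reads c2=4 → after 2×micro: 0; S2 reads c2=4 → after 1×micro: -1 ⇒ (c0=319/8, c1=0, c2=-1)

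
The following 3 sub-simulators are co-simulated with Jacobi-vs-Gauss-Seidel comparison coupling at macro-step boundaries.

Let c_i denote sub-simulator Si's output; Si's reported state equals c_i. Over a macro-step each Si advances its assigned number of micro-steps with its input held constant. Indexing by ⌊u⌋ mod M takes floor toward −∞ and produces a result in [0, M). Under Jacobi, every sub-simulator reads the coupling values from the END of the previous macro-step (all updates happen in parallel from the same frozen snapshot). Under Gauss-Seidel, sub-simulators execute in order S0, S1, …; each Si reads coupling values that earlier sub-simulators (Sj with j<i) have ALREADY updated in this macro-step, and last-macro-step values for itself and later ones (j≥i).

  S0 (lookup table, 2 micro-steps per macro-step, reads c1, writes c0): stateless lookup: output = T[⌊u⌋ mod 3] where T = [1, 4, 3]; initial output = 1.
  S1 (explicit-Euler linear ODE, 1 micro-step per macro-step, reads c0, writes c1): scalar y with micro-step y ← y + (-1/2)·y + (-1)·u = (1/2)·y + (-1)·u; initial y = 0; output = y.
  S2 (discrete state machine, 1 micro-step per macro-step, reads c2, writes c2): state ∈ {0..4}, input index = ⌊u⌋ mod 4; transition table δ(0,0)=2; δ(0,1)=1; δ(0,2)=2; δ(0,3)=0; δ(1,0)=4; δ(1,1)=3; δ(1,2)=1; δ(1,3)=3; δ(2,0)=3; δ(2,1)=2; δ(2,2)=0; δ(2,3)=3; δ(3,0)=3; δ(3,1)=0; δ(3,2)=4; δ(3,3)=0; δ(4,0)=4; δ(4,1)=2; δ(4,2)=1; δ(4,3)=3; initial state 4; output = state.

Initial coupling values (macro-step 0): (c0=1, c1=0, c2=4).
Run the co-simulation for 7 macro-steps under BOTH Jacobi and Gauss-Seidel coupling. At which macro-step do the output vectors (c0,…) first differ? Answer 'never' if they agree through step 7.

first divergence at macro-step: 2

[Jacobi] macro 1: S0 reads c1=0 → after 2×micro: 1; S1 reads c0=1 → after 1×micro: -1; S2 reads c2=4 → after 1×micro: 4 ⇒ (c0=1, c1=-1, c2=4)
[Jacobi] macro 2: S0 reads c1=-1 → after 2×micro: 3; S1 reads c0=1 → after 1×micro: -3/2; S2 reads c2=4 → after 1×micro: 4 ⇒ (c0=3, c1=-3/2, c2=4)
[Jacobi] macro 3: S0 reads c1=-3/2 → after 2×micro: 4; S1 reads c0=3 → after 1×micro: -15/4; S2 reads c2=4 → after 1×micro: 4 ⇒ (c0=4, c1=-15/4, c2=4)
[Jacobi] macro 4: S0 reads c1=-15/4 → after 2×micro: 3; S1 reads c0=4 → after 1×micro: -47/8; S2 reads c2=4 → after 1×micro: 4 ⇒ (c0=3, c1=-47/8, c2=4)
[Jacobi] macro 5: S0 reads c1=-47/8 → after 2×micro: 1; S1 reads c0=3 → after 1×micro: -95/16; S2 reads c2=4 → after 1×micro: 4 ⇒ (c0=1, c1=-95/16, c2=4)
[Jacobi] macro 6: S0 reads c1=-95/16 → after 2×micro: 1; S1 reads c0=1 → after 1×micro: -127/32; S2 reads c2=4 → after 1×micro: 4 ⇒ (c0=1, c1=-127/32, c2=4)
[Jacobi] macro 7: S0 reads c1=-127/32 → after 2×micro: 3; S1 reads c0=1 → after 1×micro: -191/64; S2 reads c2=4 → after 1×micro: 4 ⇒ (c0=3, c1=-191/64, c2=4)
[Gauss-Seidel] macro 1: S0 reads c1=0 → after 2×micro: 1; S1 reads c0=1 → after 1×micro: -1; S2 reads c2=4 → after 1×micro: 4 ⇒ (c0=1, c1=-1, c2=4)
[Gauss-Seidel] macro 2: S0 reads c1=-1 → after 2×micro: 3; S1 reads c0=3 → after 1×micro: -7/2; S2 reads c2=4 → after 1×micro: 4 ⇒ (c0=3, c1=-7/2, c2=4)
[Gauss-Seidel] macro 3: S0 reads c1=-7/2 → after 2×micro: 3; S1 reads c0=3 → after 1×micro: -19/4; S2 reads c2=4 → after 1×micro: 4 ⇒ (c0=3, c1=-19/4, c2=4)
[Gauss-Seidel] macro 4: S0 reads c1=-19/4 → after 2×micro: 4; S1 reads c0=4 → after 1×micro: -51/8; S2 reads c2=4 → after 1×micro: 4 ⇒ (c0=4, c1=-51/8, c2=4)
[Gauss-Seidel] macro 5: S0 reads c1=-51/8 → after 2×micro: 3; S1 reads c0=3 → after 1×micro: -99/16; S2 reads c2=4 → after 1×micro: 4 ⇒ (c0=3, c1=-99/16, c2=4)
[Gauss-Seidel] macro 6: S0 reads c1=-99/16 → after 2×micro: 3; S1 reads c0=3 → after 1×micro: -195/32; S2 reads c2=4 → after 1×micro: 4 ⇒ (c0=3, c1=-195/32, c2=4)
[Gauss-Seidel] macro 7: S0 reads c1=-195/32 → after 2×micro: 3; S1 reads c0=3 → after 1×micro: -387/64; S2 reads c2=4 → after 1×micro: 4 ⇒ (c0=3, c1=-387/64, c2=4)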